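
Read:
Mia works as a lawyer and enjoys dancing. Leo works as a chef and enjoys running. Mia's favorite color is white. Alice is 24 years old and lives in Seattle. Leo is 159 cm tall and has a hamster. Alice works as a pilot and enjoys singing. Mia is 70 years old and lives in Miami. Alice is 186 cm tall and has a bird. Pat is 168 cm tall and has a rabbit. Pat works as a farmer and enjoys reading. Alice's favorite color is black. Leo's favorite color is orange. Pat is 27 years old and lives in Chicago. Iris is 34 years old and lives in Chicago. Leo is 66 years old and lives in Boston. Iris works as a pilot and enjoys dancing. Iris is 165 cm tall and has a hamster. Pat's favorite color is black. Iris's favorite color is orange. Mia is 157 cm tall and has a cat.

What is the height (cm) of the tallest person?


Tallest: Alice at 186 cm

186


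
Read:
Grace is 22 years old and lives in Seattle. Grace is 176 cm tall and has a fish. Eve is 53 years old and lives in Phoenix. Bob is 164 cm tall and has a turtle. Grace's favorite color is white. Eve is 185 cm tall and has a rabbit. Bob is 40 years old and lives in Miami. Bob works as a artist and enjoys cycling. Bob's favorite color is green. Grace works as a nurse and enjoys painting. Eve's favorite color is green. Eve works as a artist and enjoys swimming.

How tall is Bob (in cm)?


Bob is 164 cm tall

164


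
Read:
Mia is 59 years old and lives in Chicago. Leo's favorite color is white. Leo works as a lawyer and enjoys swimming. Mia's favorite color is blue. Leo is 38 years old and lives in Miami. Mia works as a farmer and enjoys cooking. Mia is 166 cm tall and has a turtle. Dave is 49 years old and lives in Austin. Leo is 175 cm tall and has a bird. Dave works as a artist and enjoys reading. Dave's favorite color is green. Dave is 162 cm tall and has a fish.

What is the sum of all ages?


49+59+38 = 146

146


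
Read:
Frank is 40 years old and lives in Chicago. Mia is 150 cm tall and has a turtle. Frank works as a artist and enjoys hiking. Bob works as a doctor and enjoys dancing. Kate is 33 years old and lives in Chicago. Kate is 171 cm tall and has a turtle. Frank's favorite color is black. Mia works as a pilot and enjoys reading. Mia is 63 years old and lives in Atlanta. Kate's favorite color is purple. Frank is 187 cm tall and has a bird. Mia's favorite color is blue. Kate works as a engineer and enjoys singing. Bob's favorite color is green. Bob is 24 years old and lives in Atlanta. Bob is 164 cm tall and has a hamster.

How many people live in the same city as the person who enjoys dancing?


Person with hobby dancing is Bob, city Atlanta. Count = 2

2


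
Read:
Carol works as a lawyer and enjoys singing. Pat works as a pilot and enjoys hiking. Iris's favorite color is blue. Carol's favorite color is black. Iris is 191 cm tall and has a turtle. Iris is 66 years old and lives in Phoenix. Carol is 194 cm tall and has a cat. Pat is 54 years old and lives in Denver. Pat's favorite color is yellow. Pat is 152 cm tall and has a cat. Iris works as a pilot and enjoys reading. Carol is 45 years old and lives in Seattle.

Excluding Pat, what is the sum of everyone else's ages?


Sum (excluding Pat): 111

111


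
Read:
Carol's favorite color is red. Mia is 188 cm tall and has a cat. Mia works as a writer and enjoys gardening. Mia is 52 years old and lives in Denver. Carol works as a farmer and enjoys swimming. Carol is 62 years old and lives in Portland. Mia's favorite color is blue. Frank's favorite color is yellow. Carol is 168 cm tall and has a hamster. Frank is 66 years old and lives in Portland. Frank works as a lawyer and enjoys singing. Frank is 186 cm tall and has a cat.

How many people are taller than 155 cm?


Taller than 155: 3

3


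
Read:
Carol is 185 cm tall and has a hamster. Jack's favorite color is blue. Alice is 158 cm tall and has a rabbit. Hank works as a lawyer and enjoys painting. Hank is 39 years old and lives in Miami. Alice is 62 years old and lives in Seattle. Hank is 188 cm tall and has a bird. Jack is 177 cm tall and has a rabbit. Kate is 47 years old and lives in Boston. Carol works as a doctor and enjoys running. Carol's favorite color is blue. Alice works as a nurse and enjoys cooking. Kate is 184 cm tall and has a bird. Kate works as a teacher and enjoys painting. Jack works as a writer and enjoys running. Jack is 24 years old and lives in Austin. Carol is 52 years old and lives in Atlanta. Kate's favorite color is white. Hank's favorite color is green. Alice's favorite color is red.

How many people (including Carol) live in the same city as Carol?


Carol lives in Atlanta. Count = 1

1


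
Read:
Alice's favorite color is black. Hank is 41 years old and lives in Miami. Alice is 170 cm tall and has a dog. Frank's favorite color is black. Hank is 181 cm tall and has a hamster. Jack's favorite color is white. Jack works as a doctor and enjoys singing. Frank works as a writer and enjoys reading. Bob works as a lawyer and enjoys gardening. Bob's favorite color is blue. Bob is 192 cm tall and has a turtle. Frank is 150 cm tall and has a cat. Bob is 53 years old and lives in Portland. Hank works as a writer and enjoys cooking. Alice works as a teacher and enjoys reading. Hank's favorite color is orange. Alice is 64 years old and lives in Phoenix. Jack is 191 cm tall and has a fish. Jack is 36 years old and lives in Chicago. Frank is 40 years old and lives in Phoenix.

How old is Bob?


Bob is 53 years old

53


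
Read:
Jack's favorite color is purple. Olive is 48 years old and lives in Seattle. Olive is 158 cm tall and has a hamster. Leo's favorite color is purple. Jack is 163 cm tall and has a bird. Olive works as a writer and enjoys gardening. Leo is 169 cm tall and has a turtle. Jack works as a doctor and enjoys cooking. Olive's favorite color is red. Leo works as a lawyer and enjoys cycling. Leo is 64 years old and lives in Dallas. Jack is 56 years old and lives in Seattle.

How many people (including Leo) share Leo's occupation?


Leo is a lawyer. Count = 1

1


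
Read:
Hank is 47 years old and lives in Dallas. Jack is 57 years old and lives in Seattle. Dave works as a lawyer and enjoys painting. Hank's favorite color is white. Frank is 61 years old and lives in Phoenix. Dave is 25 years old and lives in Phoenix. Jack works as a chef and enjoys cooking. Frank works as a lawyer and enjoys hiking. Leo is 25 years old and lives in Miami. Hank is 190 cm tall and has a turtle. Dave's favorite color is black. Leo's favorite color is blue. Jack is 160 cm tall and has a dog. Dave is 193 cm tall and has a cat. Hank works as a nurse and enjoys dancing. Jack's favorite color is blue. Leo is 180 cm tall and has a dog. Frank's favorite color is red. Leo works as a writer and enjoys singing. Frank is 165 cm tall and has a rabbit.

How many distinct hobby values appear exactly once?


Unique hobby values: 5

5


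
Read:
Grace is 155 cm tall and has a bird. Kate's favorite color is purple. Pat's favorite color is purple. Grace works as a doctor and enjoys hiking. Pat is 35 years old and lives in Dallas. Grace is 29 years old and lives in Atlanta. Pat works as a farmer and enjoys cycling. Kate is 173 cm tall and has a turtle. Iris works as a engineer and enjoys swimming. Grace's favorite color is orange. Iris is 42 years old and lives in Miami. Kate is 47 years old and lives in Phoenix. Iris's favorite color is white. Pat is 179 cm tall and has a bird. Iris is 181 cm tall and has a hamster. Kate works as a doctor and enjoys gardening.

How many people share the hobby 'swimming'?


Count: 1

1


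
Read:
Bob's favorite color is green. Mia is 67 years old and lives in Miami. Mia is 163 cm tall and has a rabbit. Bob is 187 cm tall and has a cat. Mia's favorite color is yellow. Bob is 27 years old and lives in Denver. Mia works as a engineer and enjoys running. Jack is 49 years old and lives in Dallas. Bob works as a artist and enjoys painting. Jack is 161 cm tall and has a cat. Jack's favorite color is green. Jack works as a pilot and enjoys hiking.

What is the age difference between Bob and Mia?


|27 - 67| = 40

40


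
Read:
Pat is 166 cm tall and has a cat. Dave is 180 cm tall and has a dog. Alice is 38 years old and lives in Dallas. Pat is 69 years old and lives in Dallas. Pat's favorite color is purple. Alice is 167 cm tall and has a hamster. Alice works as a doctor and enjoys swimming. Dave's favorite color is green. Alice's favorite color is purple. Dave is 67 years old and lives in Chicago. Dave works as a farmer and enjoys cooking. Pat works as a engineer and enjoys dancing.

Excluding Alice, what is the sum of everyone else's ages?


Sum (excluding Alice): 136

136


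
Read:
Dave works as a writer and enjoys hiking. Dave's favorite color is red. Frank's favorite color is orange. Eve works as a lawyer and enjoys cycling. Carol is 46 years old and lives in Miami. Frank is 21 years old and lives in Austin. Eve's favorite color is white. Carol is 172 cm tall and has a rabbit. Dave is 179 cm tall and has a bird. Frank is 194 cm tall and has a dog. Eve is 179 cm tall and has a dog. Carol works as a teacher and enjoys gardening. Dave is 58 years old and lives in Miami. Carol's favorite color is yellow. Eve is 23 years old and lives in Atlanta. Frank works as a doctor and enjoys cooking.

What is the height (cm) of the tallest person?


Tallest: Frank at 194 cm

194


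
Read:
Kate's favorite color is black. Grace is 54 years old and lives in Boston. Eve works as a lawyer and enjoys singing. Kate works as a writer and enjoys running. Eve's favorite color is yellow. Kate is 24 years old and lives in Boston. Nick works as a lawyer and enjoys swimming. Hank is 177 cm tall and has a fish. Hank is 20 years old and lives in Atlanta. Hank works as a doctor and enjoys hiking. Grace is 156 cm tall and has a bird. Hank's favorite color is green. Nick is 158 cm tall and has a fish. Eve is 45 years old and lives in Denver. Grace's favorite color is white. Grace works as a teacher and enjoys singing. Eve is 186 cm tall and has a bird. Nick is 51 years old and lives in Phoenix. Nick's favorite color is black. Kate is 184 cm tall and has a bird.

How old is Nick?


Nick is 51 years old

51


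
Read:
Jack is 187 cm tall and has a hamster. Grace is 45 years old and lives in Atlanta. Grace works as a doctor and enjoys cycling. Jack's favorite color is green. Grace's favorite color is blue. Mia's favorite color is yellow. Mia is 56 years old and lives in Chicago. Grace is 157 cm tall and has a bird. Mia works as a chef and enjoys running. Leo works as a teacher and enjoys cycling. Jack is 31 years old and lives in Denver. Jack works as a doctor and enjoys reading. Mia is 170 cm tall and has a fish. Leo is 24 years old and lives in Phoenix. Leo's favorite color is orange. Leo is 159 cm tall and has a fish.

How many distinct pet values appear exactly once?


Unique pet values: 2

2


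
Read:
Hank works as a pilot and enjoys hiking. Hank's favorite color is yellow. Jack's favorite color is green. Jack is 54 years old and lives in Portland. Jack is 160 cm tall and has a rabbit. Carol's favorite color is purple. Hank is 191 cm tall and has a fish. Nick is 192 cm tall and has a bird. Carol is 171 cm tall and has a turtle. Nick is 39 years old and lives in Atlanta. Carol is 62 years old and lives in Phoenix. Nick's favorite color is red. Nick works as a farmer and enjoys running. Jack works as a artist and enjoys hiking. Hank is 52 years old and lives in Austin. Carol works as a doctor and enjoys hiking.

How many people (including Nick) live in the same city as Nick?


Nick lives in Atlanta. Count = 1

1


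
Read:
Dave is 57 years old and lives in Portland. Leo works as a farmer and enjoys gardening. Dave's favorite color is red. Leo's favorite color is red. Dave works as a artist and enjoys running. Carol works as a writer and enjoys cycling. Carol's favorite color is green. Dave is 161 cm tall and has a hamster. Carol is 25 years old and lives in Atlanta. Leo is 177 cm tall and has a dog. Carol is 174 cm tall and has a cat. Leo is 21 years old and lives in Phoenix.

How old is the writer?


The writer is Carol, age 25

25


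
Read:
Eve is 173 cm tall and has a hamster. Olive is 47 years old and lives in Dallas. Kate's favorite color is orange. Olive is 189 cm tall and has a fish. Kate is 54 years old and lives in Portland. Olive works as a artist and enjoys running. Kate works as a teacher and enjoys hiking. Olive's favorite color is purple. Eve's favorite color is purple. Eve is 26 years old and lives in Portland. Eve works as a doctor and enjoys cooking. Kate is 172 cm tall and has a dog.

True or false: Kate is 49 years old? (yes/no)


Kate is actually 54. no

no


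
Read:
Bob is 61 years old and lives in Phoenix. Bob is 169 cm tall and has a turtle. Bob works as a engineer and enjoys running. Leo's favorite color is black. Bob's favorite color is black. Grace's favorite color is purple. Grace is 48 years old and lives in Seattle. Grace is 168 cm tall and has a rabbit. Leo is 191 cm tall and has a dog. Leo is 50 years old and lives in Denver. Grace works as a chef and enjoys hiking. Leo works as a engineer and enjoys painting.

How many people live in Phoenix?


Count in Phoenix: 1

1


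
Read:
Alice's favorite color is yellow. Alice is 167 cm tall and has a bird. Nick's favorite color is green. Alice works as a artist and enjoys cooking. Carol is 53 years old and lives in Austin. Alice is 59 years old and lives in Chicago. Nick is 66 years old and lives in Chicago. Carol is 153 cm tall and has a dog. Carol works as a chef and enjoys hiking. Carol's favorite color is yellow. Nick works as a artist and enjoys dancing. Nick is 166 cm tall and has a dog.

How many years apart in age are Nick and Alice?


66 vs 59, diff = 7

7


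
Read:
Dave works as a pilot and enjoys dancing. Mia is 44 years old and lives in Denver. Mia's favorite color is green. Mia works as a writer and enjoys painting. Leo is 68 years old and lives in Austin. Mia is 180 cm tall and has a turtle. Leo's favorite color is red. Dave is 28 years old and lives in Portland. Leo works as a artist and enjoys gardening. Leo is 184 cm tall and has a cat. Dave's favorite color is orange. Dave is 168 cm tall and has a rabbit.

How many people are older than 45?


Filter: 1

1


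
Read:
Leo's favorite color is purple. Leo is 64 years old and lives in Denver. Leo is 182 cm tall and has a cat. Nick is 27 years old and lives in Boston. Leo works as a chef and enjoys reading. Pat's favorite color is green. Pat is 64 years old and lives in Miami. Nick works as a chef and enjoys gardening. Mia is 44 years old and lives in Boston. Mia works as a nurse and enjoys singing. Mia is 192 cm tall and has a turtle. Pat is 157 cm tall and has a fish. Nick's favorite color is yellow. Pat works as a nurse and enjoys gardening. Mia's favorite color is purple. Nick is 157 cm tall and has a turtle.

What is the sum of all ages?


64+44+64+27 = 199

199


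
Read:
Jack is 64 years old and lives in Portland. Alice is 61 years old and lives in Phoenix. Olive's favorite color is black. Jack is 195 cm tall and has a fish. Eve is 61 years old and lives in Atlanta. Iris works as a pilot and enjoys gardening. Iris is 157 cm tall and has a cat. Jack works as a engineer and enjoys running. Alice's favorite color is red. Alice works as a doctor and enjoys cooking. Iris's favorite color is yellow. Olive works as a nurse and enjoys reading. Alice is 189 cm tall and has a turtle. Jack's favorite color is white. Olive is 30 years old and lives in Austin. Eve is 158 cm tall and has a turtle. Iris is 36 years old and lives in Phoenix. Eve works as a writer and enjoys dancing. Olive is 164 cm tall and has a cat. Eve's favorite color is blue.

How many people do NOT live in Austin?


Not in Austin: 4

4


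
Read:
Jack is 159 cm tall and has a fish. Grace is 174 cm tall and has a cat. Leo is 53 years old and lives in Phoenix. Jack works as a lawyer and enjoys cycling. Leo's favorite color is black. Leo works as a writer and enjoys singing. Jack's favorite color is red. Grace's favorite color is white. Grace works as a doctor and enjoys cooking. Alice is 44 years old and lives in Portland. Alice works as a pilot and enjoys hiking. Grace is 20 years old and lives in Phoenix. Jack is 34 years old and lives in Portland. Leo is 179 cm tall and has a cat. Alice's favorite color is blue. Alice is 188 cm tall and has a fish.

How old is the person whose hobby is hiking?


Person with hobby=hiking is Alice, age 44

44


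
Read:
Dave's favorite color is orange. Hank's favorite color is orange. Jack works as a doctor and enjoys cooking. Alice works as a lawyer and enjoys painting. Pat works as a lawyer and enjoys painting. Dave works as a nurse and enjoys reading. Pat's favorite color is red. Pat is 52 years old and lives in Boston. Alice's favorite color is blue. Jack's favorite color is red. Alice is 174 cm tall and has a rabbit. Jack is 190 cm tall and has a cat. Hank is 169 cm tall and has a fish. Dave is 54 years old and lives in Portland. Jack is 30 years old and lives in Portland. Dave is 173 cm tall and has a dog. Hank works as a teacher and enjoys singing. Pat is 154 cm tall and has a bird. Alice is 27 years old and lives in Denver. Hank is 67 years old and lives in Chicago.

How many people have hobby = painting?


Count: 2

2


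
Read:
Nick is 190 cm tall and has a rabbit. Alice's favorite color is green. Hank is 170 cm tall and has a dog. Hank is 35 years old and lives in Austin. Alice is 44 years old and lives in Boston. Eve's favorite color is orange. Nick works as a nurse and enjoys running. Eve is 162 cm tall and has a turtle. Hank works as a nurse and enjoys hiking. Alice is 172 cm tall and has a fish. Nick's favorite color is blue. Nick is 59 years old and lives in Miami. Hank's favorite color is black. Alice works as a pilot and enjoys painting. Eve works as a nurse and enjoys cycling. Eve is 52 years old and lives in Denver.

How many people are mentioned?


People: Hank, Eve, Alice, Nick. Count = 4

4


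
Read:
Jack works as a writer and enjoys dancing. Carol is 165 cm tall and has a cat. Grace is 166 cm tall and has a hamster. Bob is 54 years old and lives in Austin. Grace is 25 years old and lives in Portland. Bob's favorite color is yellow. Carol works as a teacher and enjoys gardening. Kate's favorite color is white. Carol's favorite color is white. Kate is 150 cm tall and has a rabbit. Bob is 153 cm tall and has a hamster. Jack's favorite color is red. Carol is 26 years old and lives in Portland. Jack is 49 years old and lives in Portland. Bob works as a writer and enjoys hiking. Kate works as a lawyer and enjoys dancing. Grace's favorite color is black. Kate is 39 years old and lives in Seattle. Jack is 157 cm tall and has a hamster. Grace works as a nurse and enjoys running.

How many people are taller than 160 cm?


Taller than 160: 2

2


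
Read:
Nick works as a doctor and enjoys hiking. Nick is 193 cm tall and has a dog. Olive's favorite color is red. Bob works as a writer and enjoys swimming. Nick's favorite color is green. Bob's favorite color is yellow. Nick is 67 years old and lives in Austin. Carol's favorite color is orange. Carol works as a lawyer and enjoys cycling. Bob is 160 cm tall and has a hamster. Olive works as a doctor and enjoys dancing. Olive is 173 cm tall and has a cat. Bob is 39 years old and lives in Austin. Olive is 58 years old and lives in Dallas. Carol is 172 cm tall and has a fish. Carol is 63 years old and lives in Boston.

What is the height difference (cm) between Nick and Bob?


|193 - 160| = 33

33


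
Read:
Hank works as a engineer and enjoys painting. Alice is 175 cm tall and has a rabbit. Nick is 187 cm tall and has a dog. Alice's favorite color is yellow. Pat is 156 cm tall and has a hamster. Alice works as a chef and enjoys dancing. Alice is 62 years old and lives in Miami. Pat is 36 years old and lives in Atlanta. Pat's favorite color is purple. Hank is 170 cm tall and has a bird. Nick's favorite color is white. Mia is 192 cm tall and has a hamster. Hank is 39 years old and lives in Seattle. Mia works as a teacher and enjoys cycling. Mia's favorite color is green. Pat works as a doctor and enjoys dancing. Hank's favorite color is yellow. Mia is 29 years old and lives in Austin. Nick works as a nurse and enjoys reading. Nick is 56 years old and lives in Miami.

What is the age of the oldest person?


Oldest: Alice at 62

62


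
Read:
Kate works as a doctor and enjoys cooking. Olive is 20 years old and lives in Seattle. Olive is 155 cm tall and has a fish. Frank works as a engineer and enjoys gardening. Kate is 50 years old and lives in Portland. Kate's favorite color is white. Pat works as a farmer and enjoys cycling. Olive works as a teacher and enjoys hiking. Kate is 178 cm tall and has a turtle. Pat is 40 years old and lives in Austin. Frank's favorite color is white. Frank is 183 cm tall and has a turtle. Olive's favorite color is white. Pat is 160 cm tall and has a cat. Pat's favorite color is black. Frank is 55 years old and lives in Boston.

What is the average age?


Sum=165, n=4, avg=41.25

41.25


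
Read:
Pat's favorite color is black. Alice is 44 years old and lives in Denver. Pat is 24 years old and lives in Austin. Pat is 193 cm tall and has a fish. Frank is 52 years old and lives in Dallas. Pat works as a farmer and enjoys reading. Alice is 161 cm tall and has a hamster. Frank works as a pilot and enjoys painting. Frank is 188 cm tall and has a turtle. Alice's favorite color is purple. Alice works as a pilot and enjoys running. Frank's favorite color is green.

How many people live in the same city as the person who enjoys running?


Person with hobby running is Alice, city Denver. Count = 1

1


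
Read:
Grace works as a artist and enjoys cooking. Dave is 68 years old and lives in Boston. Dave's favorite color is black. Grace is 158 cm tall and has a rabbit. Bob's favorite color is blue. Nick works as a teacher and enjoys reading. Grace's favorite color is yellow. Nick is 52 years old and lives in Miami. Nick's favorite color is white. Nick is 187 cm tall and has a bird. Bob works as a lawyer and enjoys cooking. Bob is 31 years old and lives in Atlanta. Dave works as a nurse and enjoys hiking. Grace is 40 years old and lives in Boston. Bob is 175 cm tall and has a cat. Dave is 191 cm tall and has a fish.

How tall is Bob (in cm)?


Bob is 175 cm tall

175


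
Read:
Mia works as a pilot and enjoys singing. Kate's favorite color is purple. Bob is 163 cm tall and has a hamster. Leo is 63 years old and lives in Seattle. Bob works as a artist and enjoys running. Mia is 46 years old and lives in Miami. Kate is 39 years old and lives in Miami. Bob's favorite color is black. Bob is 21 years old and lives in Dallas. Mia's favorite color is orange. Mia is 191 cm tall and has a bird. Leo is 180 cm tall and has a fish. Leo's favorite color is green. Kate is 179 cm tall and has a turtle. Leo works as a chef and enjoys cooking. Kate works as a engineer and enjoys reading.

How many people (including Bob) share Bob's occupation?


Bob is a artist. Count = 1

1


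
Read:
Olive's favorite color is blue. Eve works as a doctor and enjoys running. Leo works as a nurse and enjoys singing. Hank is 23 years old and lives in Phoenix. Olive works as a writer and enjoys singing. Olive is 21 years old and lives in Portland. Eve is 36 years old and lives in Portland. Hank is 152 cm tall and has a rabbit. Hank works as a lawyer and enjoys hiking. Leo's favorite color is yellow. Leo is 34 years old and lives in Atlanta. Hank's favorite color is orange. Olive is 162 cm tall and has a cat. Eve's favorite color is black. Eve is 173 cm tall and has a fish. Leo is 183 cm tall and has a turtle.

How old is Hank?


Hank is 23 years old

23


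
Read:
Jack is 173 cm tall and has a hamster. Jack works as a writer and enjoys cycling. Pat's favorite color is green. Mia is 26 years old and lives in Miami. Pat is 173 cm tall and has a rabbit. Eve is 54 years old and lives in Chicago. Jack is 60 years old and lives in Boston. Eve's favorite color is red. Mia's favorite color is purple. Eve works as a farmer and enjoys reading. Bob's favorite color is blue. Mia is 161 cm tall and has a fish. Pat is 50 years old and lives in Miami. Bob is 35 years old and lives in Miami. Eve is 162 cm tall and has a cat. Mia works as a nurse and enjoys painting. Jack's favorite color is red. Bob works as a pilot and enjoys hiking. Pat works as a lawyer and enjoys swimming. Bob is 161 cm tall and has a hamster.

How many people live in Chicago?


Count in Chicago: 1

1


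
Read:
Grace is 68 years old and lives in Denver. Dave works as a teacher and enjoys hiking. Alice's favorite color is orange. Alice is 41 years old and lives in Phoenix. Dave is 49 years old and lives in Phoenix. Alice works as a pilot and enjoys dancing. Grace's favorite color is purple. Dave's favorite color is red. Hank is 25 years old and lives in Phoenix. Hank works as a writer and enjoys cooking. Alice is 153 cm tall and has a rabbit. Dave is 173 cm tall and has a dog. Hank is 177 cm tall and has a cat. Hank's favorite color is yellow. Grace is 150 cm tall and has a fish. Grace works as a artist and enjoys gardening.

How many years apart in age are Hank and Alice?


25 vs 41, diff = 16

16


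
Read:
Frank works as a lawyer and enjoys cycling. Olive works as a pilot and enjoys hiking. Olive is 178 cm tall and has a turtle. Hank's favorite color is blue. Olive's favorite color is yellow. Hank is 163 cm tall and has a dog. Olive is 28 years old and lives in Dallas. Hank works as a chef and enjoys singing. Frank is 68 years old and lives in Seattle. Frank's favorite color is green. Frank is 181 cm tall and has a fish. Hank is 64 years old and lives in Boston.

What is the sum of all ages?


68+28+64 = 160

160


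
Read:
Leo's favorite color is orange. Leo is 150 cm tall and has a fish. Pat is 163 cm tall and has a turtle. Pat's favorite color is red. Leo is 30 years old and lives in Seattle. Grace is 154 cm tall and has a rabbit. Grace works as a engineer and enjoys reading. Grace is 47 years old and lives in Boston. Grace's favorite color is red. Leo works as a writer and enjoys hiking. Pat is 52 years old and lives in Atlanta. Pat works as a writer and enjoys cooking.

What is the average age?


Sum=129, n=3, avg=43

43


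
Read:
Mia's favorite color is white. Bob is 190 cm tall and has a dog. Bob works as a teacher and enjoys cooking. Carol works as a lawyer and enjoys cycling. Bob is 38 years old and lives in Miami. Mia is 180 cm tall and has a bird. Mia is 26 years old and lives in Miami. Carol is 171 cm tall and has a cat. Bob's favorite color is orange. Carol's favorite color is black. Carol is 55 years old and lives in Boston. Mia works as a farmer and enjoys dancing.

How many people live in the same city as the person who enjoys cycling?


Person with hobby cycling is Carol, city Boston. Count = 1

1


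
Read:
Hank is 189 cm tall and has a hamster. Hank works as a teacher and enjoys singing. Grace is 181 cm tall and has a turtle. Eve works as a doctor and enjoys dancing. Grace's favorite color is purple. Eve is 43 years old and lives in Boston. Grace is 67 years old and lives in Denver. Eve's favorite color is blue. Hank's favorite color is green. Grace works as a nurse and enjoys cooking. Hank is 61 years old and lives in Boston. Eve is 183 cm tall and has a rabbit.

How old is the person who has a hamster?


Person with hamster is Hank, age 61

61


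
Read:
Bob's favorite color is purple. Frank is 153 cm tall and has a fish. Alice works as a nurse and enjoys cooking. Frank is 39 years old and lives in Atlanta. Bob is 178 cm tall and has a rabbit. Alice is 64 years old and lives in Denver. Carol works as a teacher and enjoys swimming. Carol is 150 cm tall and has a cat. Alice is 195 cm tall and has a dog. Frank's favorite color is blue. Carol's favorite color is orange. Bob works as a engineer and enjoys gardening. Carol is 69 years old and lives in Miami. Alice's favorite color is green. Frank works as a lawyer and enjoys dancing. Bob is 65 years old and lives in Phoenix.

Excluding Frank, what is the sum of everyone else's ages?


Sum (excluding Frank): 198

198


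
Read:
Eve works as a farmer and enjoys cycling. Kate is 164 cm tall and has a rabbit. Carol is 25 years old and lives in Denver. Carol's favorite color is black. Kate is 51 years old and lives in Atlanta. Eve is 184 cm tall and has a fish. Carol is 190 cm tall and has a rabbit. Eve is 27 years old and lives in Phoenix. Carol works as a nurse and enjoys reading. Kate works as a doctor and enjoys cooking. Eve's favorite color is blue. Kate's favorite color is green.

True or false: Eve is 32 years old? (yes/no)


Eve is actually 27. no

no


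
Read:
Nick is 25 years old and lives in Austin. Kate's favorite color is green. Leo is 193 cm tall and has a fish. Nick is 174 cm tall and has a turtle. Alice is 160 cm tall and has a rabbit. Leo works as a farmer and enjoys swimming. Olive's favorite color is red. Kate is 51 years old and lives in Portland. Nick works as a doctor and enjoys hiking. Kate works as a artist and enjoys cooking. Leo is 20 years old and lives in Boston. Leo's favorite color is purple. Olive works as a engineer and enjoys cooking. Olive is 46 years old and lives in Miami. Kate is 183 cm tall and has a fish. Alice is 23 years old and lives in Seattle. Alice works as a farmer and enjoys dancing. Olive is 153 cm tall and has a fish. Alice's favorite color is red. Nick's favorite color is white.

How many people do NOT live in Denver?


Not in Denver: 5

5


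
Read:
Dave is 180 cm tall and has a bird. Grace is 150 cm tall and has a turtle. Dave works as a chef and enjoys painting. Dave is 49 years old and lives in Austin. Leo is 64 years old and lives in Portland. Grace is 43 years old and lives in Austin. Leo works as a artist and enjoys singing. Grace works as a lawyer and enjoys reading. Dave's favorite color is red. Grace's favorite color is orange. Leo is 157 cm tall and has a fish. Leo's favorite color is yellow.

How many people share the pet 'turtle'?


Count: 1

1


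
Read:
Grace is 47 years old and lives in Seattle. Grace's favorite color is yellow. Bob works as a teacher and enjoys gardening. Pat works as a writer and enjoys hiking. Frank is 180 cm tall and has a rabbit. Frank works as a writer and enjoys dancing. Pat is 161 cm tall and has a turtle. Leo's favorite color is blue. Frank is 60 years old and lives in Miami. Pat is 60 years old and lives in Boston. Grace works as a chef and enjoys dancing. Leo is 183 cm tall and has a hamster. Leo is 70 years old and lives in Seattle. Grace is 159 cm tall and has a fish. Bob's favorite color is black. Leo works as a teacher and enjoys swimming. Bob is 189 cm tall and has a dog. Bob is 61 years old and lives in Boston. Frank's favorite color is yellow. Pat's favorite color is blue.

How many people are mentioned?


People: Frank, Leo, Bob, Pat, Grace. Count = 5

5


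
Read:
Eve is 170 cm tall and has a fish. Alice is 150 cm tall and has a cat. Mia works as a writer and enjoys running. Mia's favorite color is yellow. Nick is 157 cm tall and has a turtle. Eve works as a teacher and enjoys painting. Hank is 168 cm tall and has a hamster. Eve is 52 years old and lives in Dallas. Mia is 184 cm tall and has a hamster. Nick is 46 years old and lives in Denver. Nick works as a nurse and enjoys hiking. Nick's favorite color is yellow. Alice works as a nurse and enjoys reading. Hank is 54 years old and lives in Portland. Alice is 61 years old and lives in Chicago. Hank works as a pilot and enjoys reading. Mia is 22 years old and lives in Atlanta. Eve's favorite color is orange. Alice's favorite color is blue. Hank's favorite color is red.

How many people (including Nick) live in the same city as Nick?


Nick lives in Denver. Count = 1

1


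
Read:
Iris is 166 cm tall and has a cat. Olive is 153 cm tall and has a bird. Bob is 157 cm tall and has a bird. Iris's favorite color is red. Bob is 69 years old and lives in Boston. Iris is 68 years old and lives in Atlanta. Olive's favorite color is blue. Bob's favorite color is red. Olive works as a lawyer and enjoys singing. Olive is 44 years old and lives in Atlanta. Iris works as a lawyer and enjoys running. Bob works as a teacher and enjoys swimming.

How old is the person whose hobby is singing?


Person with hobby=singing is Olive, age 44

44


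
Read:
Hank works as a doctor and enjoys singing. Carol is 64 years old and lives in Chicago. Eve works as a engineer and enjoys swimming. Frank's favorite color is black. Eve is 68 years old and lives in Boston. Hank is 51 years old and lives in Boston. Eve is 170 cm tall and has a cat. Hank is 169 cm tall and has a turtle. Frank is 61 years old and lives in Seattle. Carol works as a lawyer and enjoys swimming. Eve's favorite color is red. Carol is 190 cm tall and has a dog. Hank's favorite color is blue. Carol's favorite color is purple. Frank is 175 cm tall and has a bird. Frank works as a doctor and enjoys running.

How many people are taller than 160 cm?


Taller than 160: 4

4


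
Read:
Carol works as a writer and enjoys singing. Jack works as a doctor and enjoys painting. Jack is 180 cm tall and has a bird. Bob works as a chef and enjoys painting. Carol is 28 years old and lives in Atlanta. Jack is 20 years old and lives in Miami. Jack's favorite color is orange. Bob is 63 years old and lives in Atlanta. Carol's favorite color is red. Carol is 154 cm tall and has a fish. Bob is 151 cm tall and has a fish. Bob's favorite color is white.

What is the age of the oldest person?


Oldest: Bob at 63

63


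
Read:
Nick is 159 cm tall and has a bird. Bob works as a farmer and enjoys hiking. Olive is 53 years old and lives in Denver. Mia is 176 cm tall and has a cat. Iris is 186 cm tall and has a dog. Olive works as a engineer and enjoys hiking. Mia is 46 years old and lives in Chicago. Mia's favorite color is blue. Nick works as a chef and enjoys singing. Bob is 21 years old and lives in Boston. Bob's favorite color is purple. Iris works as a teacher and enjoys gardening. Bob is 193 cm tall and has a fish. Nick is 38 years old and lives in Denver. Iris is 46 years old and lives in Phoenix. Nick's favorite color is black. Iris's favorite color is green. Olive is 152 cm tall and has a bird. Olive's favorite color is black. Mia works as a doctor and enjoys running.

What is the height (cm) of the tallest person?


Tallest: Bob at 193 cm

193


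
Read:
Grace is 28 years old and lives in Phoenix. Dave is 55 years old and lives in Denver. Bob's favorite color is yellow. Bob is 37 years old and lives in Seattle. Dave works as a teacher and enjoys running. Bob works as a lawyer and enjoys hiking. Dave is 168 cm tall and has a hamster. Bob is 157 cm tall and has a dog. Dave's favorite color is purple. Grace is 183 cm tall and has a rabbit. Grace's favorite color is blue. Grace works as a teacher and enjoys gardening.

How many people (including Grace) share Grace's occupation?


Grace is a teacher. Count = 2

2


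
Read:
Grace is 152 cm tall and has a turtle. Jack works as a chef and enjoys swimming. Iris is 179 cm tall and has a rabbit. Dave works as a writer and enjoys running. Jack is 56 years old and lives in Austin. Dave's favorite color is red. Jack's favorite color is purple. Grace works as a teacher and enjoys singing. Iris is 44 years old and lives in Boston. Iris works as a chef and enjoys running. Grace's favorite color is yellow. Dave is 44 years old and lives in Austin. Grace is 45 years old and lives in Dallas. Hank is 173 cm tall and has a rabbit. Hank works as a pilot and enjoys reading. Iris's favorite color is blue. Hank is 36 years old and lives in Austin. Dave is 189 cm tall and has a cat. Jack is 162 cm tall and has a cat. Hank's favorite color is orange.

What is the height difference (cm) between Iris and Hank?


|179 - 173| = 6

6


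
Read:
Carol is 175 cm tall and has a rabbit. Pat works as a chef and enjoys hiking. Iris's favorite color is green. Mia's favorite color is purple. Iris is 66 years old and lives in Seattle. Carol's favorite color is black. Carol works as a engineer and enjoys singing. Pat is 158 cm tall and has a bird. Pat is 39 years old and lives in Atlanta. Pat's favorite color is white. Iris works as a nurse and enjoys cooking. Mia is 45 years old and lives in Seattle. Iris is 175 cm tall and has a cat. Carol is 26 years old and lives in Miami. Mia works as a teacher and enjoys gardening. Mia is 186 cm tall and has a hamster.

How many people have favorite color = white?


Count: 1

1


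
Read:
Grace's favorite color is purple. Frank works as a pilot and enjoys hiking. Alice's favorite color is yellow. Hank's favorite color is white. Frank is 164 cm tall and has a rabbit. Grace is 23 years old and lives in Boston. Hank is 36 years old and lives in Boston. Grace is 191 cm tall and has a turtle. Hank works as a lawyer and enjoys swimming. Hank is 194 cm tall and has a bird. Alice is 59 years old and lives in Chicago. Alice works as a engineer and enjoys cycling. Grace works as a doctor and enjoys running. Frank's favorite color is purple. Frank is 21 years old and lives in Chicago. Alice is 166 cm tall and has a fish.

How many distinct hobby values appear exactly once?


Unique hobby values: 4

4


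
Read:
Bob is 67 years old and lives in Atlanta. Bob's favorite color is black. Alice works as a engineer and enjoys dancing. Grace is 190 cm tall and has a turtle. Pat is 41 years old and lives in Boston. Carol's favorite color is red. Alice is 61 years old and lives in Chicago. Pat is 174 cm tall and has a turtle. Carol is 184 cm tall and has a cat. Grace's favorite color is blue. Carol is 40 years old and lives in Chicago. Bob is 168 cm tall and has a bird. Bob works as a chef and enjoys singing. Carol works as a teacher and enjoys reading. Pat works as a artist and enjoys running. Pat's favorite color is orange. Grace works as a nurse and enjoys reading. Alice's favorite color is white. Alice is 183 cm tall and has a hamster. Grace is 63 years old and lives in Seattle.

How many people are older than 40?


Filter: 4

4


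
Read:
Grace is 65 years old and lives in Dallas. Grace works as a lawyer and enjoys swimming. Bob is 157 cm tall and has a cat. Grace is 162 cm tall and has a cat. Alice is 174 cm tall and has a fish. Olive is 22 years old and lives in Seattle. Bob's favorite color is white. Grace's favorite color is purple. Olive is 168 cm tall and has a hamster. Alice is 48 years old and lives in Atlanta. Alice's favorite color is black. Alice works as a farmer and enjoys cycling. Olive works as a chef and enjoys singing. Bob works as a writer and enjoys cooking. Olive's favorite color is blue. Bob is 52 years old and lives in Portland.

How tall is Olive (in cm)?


Olive is 168 cm tall

168


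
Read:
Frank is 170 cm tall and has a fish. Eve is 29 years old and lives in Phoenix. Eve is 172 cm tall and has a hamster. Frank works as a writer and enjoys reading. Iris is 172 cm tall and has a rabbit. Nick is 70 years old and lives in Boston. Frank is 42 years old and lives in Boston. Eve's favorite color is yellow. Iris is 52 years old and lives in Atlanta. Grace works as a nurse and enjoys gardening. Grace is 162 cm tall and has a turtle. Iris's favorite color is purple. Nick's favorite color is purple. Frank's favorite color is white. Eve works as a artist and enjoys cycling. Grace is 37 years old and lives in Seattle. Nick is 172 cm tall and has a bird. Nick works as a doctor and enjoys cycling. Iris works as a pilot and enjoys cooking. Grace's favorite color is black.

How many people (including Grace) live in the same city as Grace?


Grace lives in Seattle. Count = 1

1


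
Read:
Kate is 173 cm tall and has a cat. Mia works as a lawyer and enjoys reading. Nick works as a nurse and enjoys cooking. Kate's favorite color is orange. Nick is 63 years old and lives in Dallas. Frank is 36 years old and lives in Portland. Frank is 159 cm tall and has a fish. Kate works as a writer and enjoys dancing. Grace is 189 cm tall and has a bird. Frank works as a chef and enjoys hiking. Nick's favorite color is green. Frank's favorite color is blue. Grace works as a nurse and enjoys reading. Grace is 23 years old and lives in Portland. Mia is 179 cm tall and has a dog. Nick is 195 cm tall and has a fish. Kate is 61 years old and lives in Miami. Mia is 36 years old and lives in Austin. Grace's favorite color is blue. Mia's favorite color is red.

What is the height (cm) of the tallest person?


Tallest: Nick at 195 cm

195
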